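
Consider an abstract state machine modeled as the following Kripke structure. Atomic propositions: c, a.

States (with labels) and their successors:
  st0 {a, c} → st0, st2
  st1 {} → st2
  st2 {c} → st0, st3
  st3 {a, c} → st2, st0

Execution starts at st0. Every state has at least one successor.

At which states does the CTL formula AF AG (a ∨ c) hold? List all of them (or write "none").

{st0, st1, st2, st3}

States satisfying AG (a ∨ c): {st0, st2, st3}.
States satisfying AF AG (a ∨ c): {st0, st1, st2, st3}.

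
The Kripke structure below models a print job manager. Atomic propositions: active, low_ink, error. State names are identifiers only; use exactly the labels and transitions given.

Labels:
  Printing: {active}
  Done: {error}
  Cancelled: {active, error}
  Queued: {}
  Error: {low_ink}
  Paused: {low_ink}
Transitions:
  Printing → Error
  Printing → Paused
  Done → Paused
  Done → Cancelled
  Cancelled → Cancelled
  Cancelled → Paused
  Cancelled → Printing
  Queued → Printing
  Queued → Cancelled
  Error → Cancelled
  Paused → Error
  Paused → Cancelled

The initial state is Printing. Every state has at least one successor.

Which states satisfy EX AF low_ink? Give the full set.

{Printing, Done, Cancelled, Queued, Paused}

States satisfying AF low_ink: {Printing, Error, Paused}.
States satisfying EX AF low_ink: {Printing, Done, Cancelled, Queued, Paused}.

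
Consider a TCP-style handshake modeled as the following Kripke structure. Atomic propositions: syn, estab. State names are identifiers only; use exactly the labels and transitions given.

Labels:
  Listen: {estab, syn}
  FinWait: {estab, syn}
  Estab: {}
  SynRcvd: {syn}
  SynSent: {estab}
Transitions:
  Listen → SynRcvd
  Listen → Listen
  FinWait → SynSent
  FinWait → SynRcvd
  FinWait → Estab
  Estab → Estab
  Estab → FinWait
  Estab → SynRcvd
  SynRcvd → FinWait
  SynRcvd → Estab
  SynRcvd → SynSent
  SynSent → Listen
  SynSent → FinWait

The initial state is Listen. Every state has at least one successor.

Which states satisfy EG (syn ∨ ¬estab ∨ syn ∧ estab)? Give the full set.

{Listen, FinWait, Estab, SynRcvd}

States satisfying syn ∨ ¬estab ∨ syn ∧ estab: {Listen, FinWait, Estab, SynRcvd}.
States satisfying EG (syn ∨ ¬estab ∨ syn ∧ estab): {Listen, FinWait, Estab, SynRcvd}.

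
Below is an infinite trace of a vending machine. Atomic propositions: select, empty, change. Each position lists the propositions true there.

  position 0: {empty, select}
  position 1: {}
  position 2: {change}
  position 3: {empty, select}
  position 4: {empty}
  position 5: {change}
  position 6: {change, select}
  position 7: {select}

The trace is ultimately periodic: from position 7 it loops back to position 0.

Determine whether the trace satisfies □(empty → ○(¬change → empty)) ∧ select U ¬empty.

empty → ○(¬change → empty) must hold at every position from 0 onward. It fails at position 0, so □(empty → ○(¬change → empty)) is false.
Positions where empty holds: 0, 3, 4.
Check ○(¬change → empty) at each: 0→fails, 3→ok, 4→ok.
Walking from position 0: ¬empty first holds at position 1, and select holds at every earlier position along the way, so select U ¬empty holds.
At position 0: □(empty → ○(¬change → empty)) is false; select U ¬empty is true; so □(empty → ○(¬change → empty)) ∧ select U ¬empty is false.

No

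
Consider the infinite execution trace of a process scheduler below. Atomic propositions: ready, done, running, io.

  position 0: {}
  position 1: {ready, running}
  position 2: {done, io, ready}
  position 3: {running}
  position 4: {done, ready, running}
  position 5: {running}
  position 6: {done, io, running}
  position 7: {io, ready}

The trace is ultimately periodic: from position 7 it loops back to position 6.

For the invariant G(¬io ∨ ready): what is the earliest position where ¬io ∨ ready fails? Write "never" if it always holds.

6

Check ¬io ∨ ready at each position in order: 0 ✓, 1 ✓, 2 ✓, 3 ✓, 4 ✓, 5 ✓.
At position 6 the labels are {done, io, running}, so ¬io ∨ ready is false there. This is the first violation.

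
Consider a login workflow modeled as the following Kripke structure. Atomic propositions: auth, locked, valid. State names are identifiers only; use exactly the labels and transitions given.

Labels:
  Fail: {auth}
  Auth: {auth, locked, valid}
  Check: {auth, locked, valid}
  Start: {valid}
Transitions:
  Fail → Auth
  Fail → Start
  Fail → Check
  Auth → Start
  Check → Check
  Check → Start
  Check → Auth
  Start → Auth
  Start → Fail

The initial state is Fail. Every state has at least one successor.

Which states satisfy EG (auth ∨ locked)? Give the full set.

States satisfying auth ∨ locked: {Fail, Auth, Check}.
States satisfying EG (auth ∨ locked): {Fail, Check}.

{Fail, Check}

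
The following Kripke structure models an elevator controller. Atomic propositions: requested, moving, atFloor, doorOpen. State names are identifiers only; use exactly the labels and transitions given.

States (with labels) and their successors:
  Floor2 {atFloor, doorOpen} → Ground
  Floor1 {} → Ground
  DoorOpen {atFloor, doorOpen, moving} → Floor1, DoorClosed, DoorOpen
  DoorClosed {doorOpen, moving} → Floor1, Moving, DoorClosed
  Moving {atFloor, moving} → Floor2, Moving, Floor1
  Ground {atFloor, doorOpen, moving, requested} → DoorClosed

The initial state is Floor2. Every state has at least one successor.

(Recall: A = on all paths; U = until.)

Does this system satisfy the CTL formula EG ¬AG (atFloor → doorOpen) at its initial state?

States satisfying ¬AG (atFloor → doorOpen): {Floor2, Floor1, DoorOpen, DoorClosed, Moving, Ground}.
States satisfying EG ¬AG (atFloor → doorOpen): {Floor2, Floor1, DoorOpen, DoorClosed, Moving, Ground}.
Floor2 ∈ Sat(EG ¬AG (atFloor → doorOpen)).

Holds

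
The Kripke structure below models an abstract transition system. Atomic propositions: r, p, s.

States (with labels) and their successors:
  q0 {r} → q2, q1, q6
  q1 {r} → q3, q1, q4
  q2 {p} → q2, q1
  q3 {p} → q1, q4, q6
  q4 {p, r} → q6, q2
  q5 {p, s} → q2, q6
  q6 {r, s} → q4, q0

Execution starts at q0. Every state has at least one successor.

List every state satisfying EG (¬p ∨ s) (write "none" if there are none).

States satisfying ¬p ∨ s: {q0, q1, q5, q6}.
States satisfying EG (¬p ∨ s): {q0, q1, q5, q6}.

{q0, q1, q5, q6}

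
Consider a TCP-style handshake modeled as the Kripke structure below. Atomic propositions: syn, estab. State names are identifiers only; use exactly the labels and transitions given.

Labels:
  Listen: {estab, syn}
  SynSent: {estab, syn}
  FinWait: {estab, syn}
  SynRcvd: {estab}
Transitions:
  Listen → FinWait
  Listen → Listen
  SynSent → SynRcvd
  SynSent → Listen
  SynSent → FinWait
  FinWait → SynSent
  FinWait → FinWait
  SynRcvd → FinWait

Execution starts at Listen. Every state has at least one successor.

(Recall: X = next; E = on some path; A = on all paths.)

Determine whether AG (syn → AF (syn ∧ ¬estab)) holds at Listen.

Does not hold

States satisfying syn → AF (syn ∧ ¬estab): {SynRcvd}.
States satisfying AG (syn → AF (syn ∧ ¬estab)): ∅.
FinWait is reachable from Listen and violates syn → AF (syn ∧ ¬estab), so AG fails at Listen.
Listen ∉ Sat(AG (syn → AF (syn ∧ ¬estab))).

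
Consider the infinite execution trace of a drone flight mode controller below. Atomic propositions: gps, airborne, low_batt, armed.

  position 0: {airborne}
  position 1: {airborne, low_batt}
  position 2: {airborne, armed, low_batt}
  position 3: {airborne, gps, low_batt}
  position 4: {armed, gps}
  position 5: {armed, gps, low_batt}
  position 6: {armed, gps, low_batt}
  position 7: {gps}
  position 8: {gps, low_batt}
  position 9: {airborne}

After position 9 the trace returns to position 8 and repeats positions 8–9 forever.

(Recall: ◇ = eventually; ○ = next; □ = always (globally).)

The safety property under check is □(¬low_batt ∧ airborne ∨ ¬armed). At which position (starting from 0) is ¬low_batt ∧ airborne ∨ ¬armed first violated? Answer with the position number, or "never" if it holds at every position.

2

Check ¬low_batt ∧ airborne ∨ ¬armed at each position in order: 0 ✓, 1 ✓.
At position 2 the labels are {airborne, armed, low_batt}, so ¬low_batt ∧ airborne ∨ ¬armed is false there. This is the first violation.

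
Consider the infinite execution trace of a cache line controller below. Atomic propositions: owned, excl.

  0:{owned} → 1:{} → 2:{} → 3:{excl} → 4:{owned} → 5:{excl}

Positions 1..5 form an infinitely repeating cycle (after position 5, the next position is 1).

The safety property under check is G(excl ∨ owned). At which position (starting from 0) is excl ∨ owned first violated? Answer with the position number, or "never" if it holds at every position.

1

Check excl ∨ owned at each position in order: 0 ✓.
At position 1 the labels are {}, so excl ∨ owned is false there. This is the first violation.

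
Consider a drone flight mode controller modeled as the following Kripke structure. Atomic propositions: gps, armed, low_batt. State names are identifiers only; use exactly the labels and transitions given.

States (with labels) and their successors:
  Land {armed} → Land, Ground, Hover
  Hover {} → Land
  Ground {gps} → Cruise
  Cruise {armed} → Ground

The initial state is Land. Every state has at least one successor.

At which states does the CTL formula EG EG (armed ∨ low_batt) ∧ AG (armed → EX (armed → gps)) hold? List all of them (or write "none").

States satisfying EG (armed ∨ low_batt): {Land}.
States satisfying EG EG (armed ∨ low_batt): {Land}.
States satisfying armed → EX (armed → gps): {Land, Hover, Ground, Cruise}.
States satisfying AG (armed → EX (armed → gps)): {Land, Hover, Ground, Cruise}.
States satisfying EG EG (armed ∨ low_batt) ∧ AG (armed → EX (armed → gps)): {Land}.

{Land}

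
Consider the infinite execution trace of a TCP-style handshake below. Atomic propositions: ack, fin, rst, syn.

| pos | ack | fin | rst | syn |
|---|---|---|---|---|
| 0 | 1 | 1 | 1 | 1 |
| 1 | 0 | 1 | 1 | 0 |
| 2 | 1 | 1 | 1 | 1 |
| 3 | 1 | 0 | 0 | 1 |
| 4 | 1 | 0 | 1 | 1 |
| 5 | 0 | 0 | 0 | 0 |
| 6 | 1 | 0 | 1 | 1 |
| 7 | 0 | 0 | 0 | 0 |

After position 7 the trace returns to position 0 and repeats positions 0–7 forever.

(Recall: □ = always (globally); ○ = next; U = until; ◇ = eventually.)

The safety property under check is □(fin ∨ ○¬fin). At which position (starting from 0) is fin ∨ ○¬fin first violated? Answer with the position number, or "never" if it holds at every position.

7

Check fin ∨ ○¬fin at each position in order: 0 ✓, 1 ✓, 2 ✓, 3 ✓, 4 ✓, 5 ✓, 6 ✓.
At position 7 the labels are {} and the next position 0 has {ack, fin, rst, syn}, so fin ∨ ○¬fin is false there. This is the first violation.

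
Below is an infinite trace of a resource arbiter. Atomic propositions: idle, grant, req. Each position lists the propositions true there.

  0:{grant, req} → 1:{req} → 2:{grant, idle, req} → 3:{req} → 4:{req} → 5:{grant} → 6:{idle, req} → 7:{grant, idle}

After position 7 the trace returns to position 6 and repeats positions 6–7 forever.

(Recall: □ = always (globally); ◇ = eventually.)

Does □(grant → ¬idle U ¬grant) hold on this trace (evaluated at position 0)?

grant → ¬idle U ¬grant must hold at every position from 0 onward. It fails at position 2, so □(grant → ¬idle U ¬grant) is false.
Positions where grant holds: 0, 2, 5, 7.
Check ¬idle U ¬grant at each: 0→ok, 2→fails, 5→ok, 7→fails.

Does not hold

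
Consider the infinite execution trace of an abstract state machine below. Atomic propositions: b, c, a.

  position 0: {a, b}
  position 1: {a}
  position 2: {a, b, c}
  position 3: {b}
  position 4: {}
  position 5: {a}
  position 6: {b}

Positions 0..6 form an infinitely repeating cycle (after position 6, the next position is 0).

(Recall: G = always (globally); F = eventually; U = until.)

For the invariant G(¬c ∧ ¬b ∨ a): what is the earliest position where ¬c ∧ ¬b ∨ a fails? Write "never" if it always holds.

Check ¬c ∧ ¬b ∨ a at each position in order: 0 ✓, 1 ✓, 2 ✓.
At position 3 the labels are {b}, so ¬c ∧ ¬b ∨ a is false there. This is the first violation.

3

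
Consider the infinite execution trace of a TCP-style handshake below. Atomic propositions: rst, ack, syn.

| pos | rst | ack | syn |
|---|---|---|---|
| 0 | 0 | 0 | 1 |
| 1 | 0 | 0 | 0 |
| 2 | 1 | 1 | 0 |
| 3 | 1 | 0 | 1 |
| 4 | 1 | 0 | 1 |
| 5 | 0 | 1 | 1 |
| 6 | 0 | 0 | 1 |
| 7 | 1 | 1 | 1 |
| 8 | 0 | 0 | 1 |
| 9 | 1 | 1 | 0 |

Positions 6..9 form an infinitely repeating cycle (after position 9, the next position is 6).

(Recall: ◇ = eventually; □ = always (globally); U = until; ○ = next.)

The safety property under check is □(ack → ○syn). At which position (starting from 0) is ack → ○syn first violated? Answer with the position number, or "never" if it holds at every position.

never

ack → ○syn holds at every position 0..9, and those are all the positions the trace ever visits, so the invariant □(ack → ○syn) is never violated.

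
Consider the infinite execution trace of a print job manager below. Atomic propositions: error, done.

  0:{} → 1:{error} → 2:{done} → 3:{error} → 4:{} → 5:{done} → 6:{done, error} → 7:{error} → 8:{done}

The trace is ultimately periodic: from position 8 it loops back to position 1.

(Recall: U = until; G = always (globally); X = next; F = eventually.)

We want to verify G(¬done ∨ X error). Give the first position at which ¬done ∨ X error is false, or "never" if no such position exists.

¬done ∨ X error holds at every position 0..8, and those are all the positions the trace ever visits, so the invariant G(¬done ∨ X error) is never violated.

never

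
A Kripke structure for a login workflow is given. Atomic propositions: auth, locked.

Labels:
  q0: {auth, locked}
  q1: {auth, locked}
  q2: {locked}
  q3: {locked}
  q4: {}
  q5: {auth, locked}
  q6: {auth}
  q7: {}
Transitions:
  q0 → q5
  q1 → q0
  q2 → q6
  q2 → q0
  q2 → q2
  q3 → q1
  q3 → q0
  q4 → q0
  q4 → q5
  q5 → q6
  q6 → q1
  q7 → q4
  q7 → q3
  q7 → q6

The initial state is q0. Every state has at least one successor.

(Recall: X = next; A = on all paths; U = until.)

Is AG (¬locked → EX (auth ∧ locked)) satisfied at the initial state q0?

States satisfying ¬locked → EX (auth ∧ locked): {q0, q1, q2, q3, q4, q5, q6}.
States satisfying AG (¬locked → EX (auth ∧ locked)): {q0, q1, q2, q3, q4, q5, q6}.
Every state reachable from q0 satisfies ¬locked → EX (auth ∧ locked).
q0 ∈ Sat(AG (¬locked → EX (auth ∧ locked))).

Holds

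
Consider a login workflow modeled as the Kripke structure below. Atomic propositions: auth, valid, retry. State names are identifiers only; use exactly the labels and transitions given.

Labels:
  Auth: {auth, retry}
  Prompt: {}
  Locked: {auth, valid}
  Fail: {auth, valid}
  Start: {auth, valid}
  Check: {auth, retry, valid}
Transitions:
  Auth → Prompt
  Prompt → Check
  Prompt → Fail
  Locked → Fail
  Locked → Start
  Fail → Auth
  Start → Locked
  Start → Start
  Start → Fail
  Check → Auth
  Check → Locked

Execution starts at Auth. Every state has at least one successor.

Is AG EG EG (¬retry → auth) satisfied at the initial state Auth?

States satisfying EG EG (¬retry → auth): {Locked, Start, Check}.
States satisfying AG EG EG (¬retry → auth): ∅.
Auth is reachable from Auth and violates EG EG (¬retry → auth), so AG fails at Auth.
Auth ∉ Sat(AG EG EG (¬retry → auth)).

Does not hold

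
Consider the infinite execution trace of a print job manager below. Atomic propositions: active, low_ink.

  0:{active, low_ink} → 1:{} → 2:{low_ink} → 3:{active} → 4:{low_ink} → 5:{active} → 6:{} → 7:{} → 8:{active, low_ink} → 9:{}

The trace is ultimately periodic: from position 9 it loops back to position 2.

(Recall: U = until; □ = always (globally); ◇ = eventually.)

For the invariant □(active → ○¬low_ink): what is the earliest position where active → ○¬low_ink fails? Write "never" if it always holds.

Check active → ○¬low_ink at each position in order: 0 ✓, 1 ✓, 2 ✓.
At position 3 the labels are {active} and the next position 4 has {low_ink}, so active → ○¬low_ink is false there. This is the first violation.

3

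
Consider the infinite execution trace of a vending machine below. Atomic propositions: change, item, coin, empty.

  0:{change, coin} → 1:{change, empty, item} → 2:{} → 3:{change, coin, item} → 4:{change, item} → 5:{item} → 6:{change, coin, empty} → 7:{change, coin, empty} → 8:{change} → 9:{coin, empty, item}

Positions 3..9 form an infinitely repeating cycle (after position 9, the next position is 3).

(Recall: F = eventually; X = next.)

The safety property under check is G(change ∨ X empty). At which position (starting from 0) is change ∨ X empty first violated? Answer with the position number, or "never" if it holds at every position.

Check change ∨ X empty at each position in order: 0 ✓, 1 ✓.
At position 2 the labels are {} and the next position 3 has {change, coin, item}, so change ∨ X empty is false there. This is the first violation.

2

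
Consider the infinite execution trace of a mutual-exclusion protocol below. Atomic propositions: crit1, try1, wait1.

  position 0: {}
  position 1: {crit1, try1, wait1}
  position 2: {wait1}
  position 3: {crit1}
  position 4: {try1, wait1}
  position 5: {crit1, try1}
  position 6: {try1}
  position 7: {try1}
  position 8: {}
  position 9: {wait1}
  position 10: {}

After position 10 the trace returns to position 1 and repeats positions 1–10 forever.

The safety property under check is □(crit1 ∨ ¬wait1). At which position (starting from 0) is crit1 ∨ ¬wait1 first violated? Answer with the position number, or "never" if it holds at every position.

2

Check crit1 ∨ ¬wait1 at each position in order: 0 ✓, 1 ✓.
At position 2 the labels are {wait1}, so crit1 ∨ ¬wait1 is false there. This is the first violation.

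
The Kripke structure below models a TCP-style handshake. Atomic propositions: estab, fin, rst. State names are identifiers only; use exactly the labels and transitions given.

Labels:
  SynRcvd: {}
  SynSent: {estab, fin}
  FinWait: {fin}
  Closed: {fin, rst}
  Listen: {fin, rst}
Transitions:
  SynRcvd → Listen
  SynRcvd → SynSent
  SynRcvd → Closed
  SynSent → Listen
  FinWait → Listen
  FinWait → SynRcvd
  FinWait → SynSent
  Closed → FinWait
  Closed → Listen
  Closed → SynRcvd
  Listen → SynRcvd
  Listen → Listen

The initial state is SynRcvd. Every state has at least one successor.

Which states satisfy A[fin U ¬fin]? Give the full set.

States satisfying fin: {SynSent, FinWait, Closed, Listen}.
States satisfying ¬fin: {SynRcvd}.
States satisfying A[fin U ¬fin]: {SynRcvd}.

{SynRcvd}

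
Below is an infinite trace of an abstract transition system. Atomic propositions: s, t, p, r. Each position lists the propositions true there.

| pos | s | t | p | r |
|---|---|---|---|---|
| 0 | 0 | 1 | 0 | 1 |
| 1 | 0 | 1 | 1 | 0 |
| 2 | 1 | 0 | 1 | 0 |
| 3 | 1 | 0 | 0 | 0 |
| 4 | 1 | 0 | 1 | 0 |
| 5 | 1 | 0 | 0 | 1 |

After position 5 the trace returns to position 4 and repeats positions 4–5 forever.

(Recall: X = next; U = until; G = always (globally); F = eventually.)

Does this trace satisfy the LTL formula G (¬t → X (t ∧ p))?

¬t → X (t ∧ p) must hold at every position from 0 onward. It fails at position 2, so G (¬t → X (t ∧ p)) is false.
Positions where ¬t holds: 2, 3, 4, 5.
Check X (t ∧ p) at each: 2→fails, 3→fails, 4→fails, 5→fails.

No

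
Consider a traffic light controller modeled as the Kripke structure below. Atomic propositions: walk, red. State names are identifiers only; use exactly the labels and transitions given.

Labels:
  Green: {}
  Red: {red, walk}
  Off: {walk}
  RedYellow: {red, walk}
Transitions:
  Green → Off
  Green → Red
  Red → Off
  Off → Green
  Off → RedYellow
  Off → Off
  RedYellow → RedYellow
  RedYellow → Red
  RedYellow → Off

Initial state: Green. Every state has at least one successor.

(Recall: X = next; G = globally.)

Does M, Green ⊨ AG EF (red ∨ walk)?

States satisfying EF (red ∨ walk): {Green, Red, Off, RedYellow}.
States satisfying AG EF (red ∨ walk): {Green, Red, Off, RedYellow}.
Every state reachable from Green satisfies EF (red ∨ walk).
Green ∈ Sat(AG EF (red ∨ walk)).

Yes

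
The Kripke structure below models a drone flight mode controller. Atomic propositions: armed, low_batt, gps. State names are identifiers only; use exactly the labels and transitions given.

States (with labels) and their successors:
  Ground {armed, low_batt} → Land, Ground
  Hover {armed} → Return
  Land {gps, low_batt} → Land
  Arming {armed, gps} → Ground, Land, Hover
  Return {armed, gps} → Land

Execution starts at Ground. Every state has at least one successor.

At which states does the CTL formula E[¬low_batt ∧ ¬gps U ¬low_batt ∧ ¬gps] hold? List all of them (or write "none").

States satisfying ¬low_batt ∧ ¬gps: {Hover}.
States satisfying E[¬low_batt ∧ ¬gps U ¬low_batt ∧ ¬gps]: {Hover}.

{Hover}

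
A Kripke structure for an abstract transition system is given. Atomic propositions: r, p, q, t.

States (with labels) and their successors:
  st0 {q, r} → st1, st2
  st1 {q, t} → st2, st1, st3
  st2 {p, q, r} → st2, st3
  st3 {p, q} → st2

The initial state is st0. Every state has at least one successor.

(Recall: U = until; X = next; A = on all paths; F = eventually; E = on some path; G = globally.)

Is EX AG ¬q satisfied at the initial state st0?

States satisfying AG ¬q: ∅.
States satisfying EX AG ¬q: ∅.
No suitable path/successor from st0 witnesses the formula.
st0 ∉ Sat(EX AG ¬q).

Does not hold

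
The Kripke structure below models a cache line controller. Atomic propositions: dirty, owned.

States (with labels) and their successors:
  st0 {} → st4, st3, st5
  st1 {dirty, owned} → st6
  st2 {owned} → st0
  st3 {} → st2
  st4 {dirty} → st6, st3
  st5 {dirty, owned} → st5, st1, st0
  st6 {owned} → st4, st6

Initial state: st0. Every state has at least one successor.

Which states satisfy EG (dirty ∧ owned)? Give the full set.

{st5}

States satisfying dirty ∧ owned: {st1, st5}.
States satisfying EG (dirty ∧ owned): {st5}.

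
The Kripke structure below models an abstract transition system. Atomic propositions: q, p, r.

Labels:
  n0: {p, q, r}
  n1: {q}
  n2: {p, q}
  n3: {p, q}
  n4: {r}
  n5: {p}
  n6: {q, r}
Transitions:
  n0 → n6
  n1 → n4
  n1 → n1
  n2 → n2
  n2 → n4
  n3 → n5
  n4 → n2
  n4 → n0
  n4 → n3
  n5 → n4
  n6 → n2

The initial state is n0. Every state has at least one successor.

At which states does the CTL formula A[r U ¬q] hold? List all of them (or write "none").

{n4, n5}

States satisfying r: {n0, n4, n6}.
States satisfying ¬q: {n4, n5}.
States satisfying A[r U ¬q]: {n4, n5}.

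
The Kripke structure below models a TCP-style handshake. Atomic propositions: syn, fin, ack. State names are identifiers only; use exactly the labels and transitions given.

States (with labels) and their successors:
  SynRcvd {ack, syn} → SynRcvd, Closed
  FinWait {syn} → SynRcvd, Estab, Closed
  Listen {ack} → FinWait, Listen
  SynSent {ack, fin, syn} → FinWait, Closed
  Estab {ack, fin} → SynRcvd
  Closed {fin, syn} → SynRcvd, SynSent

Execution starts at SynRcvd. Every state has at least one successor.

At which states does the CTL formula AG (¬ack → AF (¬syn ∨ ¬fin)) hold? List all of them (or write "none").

none

States satisfying ¬ack → AF (¬syn ∨ ¬fin): {SynRcvd, FinWait, Listen, SynSent, Estab}.
States satisfying AG (¬ack → AF (¬syn ∨ ¬fin)): ∅.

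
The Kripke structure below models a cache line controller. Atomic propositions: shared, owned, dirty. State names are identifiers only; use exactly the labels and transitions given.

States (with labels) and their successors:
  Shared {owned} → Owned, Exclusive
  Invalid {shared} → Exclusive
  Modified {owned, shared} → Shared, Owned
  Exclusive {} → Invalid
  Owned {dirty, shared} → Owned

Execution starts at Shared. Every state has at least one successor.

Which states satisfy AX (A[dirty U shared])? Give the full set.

States satisfying A[dirty U shared]: {Invalid, Modified, Owned}.
States satisfying AX (A[dirty U shared]): {Exclusive, Owned}.

{Exclusive, Owned}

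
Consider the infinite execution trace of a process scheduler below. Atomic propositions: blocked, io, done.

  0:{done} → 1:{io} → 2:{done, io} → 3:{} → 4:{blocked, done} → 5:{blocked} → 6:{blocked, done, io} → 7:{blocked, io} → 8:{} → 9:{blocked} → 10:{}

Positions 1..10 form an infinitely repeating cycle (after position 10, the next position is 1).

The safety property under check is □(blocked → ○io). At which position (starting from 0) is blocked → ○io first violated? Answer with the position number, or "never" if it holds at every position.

4

Check blocked → ○io at each position in order: 0 ✓, 1 ✓, 2 ✓, 3 ✓.
At position 4 the labels are {blocked, done} and the next position 5 has {blocked}, so blocked → ○io is false there. This is the first violation.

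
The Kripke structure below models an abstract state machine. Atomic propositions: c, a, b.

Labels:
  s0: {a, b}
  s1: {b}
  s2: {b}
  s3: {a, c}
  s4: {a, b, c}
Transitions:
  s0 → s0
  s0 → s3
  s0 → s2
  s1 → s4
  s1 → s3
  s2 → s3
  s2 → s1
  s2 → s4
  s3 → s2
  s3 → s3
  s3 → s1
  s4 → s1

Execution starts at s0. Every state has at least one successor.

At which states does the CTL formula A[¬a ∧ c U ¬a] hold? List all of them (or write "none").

{s1, s2}

States satisfying ¬a ∧ c: ∅.
States satisfying ¬a: {s1, s2}.
States satisfying A[¬a ∧ c U ¬a]: {s1, s2}.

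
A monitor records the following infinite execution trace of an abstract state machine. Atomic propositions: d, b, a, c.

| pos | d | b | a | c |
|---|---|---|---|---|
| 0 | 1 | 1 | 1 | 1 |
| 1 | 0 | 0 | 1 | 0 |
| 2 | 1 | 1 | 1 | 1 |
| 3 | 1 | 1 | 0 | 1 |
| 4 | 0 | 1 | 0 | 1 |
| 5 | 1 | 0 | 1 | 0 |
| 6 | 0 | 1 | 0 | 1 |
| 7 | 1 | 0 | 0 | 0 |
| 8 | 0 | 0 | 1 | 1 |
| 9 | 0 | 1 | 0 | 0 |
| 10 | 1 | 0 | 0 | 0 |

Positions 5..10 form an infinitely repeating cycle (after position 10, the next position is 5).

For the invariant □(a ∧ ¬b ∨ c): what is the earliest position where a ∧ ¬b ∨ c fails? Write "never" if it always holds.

7

Check a ∧ ¬b ∨ c at each position in order: 0 ✓, 1 ✓, 2 ✓, 3 ✓, 4 ✓, 5 ✓, 6 ✓.
At position 7 the labels are {d}, so a ∧ ¬b ∨ c is false there. This is the first violation.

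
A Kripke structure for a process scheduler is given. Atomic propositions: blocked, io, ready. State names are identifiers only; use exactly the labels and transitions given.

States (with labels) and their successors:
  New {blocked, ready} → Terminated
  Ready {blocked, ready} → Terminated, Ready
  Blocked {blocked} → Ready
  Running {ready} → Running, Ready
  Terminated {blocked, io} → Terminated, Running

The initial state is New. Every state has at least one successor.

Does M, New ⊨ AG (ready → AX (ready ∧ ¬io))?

Violated

States satisfying ready → AX (ready ∧ ¬io): {Blocked, Running, Terminated}.
States satisfying AG (ready → AX (ready ∧ ¬io)): ∅.
New is reachable from New and violates ready → AX (ready ∧ ¬io), so AG fails at New.
New ∉ Sat(AG (ready → AX (ready ∧ ¬io))).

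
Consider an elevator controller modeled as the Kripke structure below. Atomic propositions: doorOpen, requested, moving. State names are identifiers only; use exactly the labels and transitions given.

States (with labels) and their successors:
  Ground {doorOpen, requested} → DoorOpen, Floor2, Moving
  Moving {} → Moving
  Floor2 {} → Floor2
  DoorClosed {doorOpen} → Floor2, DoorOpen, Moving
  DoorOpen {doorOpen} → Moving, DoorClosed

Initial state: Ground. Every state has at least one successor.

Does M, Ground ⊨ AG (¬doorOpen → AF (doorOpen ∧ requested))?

Violated

States satisfying ¬doorOpen → AF (doorOpen ∧ requested): {Ground, DoorClosed, DoorOpen}.
States satisfying AG (¬doorOpen → AF (doorOpen ∧ requested)): ∅.
Floor2 is reachable from Ground and violates ¬doorOpen → AF (doorOpen ∧ requested), so AG fails at Ground.
Ground ∉ Sat(AG (¬doorOpen → AF (doorOpen ∧ requested))).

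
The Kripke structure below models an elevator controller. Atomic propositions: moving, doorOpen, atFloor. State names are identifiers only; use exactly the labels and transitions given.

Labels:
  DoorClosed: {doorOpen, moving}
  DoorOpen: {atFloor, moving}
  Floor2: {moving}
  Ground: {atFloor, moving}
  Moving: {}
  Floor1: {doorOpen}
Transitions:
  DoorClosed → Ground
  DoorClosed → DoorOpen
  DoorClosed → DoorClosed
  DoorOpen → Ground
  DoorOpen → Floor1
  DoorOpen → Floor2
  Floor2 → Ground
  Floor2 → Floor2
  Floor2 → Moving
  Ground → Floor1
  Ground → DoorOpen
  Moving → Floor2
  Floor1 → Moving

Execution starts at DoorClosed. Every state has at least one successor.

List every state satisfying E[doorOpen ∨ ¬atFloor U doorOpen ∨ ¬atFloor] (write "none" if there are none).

States satisfying doorOpen ∨ ¬atFloor: {DoorClosed, Floor2, Moving, Floor1}.
States satisfying E[doorOpen ∨ ¬atFloor U doorOpen ∨ ¬atFloor]: {DoorClosed, Floor2, Moving, Floor1}.

{DoorClosed, Floor2, Moving, Floor1}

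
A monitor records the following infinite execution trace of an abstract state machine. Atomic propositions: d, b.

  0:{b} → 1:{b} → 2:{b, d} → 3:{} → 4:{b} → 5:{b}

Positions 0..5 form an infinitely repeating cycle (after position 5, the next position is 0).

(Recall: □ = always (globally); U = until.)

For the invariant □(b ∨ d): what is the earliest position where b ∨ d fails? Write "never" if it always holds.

Check b ∨ d at each position in order: 0 ✓, 1 ✓, 2 ✓.
At position 3 the labels are {}, so b ∨ d is false there. This is the first violation.

3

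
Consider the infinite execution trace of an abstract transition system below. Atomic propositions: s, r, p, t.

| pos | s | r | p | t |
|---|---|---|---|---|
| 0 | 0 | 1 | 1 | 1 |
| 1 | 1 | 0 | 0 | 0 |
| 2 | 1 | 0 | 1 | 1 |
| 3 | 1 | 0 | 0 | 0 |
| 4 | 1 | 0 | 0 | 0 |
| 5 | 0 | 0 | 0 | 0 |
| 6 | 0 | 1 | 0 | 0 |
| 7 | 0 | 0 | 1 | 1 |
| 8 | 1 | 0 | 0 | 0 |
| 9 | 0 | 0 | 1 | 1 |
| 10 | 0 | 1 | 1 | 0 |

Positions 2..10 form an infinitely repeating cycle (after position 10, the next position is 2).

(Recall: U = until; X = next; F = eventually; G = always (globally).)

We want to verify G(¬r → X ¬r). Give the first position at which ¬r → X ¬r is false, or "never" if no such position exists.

5

Check ¬r → X ¬r at each position in order: 0 ✓, 1 ✓, 2 ✓, 3 ✓, 4 ✓.
At position 5 the labels are {} and the next position 6 has {r}, so ¬r → X ¬r is false there. This is the first violation.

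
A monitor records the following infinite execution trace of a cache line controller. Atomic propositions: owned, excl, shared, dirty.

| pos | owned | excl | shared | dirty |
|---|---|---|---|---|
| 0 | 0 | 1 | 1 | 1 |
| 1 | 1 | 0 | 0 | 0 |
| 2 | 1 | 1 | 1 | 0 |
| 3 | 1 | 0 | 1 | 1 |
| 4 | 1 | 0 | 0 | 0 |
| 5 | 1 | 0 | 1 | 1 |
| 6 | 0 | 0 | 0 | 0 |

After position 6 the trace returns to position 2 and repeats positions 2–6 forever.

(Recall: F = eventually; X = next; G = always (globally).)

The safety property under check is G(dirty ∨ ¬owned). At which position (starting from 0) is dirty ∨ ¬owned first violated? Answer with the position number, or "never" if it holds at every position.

Check dirty ∨ ¬owned at each position in order: 0 ✓.
At position 1 the labels are {owned}, so dirty ∨ ¬owned is false there. This is the first violation.

1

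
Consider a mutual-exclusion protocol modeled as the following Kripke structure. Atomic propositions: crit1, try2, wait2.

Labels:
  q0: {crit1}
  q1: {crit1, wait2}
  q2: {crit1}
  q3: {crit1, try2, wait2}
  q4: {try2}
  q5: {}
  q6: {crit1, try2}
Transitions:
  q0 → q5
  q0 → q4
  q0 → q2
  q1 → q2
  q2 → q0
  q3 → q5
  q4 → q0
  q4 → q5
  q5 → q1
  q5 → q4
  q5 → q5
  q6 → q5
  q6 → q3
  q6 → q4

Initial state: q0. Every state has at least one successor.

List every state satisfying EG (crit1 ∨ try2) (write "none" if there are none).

{q0, q1, q2, q4, q6}

States satisfying crit1 ∨ try2: {q0, q1, q2, q3, q4, q6}.
States satisfying EG (crit1 ∨ try2): {q0, q1, q2, q4, q6}.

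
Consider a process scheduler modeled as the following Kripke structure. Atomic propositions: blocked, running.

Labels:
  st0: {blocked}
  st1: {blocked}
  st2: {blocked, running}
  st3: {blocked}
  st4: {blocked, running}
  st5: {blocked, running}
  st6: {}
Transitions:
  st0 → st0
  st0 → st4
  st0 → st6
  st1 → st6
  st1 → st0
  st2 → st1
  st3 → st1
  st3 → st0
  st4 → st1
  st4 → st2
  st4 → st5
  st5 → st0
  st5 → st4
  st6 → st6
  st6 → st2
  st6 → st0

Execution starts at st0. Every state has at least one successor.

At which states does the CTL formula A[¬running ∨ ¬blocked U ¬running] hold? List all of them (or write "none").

{st0, st1, st3, st6}

States satisfying ¬running ∨ ¬blocked: {st0, st1, st3, st6}.
States satisfying ¬running: {st0, st1, st3, st6}.
States satisfying A[¬running ∨ ¬blocked U ¬running]: {st0, st1, st3, st6}.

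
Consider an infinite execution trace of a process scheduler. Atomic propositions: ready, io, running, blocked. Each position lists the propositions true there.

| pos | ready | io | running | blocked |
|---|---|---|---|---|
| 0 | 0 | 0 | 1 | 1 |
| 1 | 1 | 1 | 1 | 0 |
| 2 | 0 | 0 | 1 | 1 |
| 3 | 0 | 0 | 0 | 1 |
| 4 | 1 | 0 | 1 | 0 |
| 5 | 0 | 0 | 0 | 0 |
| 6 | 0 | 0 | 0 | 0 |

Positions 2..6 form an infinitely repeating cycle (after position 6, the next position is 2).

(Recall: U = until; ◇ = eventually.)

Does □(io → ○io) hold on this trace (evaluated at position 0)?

io → ○io must hold at every position from 0 onward. It fails at position 1, so □(io → ○io) is false.
Positions where io holds: 1.
Check ○io at each: 1→fails.

No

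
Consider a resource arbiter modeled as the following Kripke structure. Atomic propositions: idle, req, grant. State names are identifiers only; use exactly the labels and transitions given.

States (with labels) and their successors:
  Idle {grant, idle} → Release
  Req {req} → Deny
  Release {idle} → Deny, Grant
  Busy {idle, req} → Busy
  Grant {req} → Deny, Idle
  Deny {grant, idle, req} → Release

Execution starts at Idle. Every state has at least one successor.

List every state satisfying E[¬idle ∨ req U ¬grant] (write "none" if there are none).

States satisfying ¬idle ∨ req: {Req, Busy, Grant, Deny}.
States satisfying ¬grant: {Req, Release, Busy, Grant}.
States satisfying E[¬idle ∨ req U ¬grant]: {Req, Release, Busy, Grant, Deny}.

{Req, Release, Busy, Grant, Deny}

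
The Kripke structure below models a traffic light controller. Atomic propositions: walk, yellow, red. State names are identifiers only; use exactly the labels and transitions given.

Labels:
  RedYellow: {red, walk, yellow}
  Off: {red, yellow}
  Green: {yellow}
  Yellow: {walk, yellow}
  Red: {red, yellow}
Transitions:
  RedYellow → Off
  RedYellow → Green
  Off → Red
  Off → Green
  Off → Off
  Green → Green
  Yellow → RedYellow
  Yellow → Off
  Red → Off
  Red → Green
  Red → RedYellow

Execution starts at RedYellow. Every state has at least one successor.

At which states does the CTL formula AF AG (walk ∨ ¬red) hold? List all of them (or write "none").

{Green}

States satisfying AG (walk ∨ ¬red): {Green}.
States satisfying AF AG (walk ∨ ¬red): {Green}.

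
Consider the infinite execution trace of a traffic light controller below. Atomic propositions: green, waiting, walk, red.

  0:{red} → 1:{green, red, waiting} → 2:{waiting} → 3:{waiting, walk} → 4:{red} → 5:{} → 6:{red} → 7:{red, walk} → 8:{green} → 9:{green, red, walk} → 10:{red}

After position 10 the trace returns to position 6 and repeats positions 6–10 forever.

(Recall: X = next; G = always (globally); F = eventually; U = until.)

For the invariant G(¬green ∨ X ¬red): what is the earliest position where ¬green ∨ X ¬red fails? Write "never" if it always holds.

8

Check ¬green ∨ X ¬red at each position in order: 0 ✓, 1 ✓, 2 ✓, 3 ✓, 4 ✓, 5 ✓, 6 ✓, 7 ✓.
At position 8 the labels are {green} and the next position 9 has {green, red, walk}, so ¬green ∨ X ¬red is false there. This is the first violation.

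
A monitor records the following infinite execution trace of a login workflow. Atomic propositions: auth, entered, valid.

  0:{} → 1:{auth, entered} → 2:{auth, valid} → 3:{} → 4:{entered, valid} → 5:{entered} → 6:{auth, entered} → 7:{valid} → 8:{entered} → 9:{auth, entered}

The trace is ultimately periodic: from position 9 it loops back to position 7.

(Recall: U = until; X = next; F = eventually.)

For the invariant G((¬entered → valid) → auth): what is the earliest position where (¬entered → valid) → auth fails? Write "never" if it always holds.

4

Check (¬entered → valid) → auth at each position in order: 0 ✓, 1 ✓, 2 ✓, 3 ✓.
At position 4 the labels are {entered, valid}, so (¬entered → valid) → auth is false there. This is the first violation.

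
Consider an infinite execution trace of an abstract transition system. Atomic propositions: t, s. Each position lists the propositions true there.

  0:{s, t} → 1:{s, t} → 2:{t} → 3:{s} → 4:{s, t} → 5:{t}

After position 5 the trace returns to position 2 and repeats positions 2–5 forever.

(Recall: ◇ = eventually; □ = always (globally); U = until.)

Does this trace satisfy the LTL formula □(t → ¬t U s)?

t → ¬t U s must hold at every position from 0 onward. It fails at position 2, so □(t → ¬t U s) is false.
Positions where t holds: 0, 1, 2, 4, 5.
Check ¬t U s at each: 0→ok, 1→ok, 2→fails, 4→ok, 5→fails.

Violated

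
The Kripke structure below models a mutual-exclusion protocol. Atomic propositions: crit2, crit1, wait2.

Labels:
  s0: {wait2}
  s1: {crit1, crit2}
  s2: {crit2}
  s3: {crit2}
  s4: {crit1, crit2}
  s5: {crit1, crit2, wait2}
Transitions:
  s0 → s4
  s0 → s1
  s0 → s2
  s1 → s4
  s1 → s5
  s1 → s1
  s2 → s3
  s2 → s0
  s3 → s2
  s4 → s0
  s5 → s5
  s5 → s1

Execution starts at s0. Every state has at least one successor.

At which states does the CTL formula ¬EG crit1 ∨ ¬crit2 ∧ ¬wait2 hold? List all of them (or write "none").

{s0, s2, s3, s4}

States satisfying crit1: {s1, s4, s5}.
States satisfying EG crit1: {s1, s5}.
States satisfying ¬EG crit1: {s0, s2, s3, s4}.
States satisfying ¬crit2: {s0}.
States satisfying ¬wait2: {s1, s2, s3, s4}.
States satisfying ¬crit2 ∧ ¬wait2: ∅.
States satisfying ¬EG crit1 ∨ ¬crit2 ∧ ¬wait2: {s0, s2, s3, s4}.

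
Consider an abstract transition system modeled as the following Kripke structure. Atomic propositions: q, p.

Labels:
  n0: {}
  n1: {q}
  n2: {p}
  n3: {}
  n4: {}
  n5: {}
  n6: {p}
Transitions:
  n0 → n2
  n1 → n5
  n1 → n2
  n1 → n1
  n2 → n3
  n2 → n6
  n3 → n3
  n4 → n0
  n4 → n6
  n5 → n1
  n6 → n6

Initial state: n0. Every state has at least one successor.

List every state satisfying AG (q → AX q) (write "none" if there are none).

States satisfying q → AX q: {n0, n2, n3, n4, n5, n6}.
States satisfying AG (q → AX q): {n0, n2, n3, n4, n6}.

{n0, n2, n3, n4, n6}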